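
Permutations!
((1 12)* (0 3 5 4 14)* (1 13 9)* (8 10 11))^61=((0 3 5 4 14)(1 12 13 9)(8 10 11))^61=(0 3 5 4 14)(1 12 13 9)(8 10 11)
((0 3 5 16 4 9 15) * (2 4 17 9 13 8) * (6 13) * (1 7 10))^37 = (0 5 17 15 3 16 9)(1 7 10)(2 6 8 4 13)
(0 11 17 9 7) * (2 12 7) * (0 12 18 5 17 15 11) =(2 18 5 17 9)(7 12)(11 15) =[0, 1, 18, 3, 4, 17, 6, 12, 8, 2, 10, 15, 7, 13, 14, 11, 16, 9, 5]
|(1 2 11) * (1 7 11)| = |(1 2)(7 11)| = 2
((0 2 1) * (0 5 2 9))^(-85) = (0 9)(1 2 5)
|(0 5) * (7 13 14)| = |(0 5)(7 13 14)| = 6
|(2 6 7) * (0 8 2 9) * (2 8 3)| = 6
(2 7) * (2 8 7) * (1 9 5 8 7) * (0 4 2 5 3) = [4, 9, 5, 0, 2, 8, 6, 7, 1, 3] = (0 4 2 5 8 1 9 3)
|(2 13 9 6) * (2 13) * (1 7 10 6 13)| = |(1 7 10 6)(9 13)| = 4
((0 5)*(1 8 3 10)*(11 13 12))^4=(11 13 12)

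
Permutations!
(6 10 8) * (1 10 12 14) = [0, 10, 2, 3, 4, 5, 12, 7, 6, 9, 8, 11, 14, 13, 1] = (1 10 8 6 12 14)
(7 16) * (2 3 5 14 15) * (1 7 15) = [0, 7, 3, 5, 4, 14, 6, 16, 8, 9, 10, 11, 12, 13, 1, 2, 15] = (1 7 16 15 2 3 5 14)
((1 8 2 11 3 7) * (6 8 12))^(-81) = ((1 12 6 8 2 11 3 7))^(-81) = (1 7 3 11 2 8 6 12)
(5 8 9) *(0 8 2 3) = (0 8 9 5 2 3) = [8, 1, 3, 0, 4, 2, 6, 7, 9, 5]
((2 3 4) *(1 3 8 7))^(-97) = ((1 3 4 2 8 7))^(-97) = (1 7 8 2 4 3)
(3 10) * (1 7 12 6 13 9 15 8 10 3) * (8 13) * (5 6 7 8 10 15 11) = (1 8 15 13 9 11 5 6 10)(7 12) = [0, 8, 2, 3, 4, 6, 10, 12, 15, 11, 1, 5, 7, 9, 14, 13]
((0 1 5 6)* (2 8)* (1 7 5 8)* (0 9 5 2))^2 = ((0 7 2 1 8)(5 6 9))^2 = (0 2 8 7 1)(5 9 6)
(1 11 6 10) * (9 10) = (1 11 6 9 10) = [0, 11, 2, 3, 4, 5, 9, 7, 8, 10, 1, 6]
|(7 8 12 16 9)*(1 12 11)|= |(1 12 16 9 7 8 11)|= 7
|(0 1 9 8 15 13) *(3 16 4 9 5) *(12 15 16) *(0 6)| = 8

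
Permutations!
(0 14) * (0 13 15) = (0 14 13 15) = [14, 1, 2, 3, 4, 5, 6, 7, 8, 9, 10, 11, 12, 15, 13, 0]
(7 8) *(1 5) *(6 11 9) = (1 5)(6 11 9)(7 8) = [0, 5, 2, 3, 4, 1, 11, 8, 7, 6, 10, 9]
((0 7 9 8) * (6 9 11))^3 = (0 6)(7 9)(8 11)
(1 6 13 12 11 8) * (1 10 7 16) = (1 6 13 12 11 8 10 7 16) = [0, 6, 2, 3, 4, 5, 13, 16, 10, 9, 7, 8, 11, 12, 14, 15, 1]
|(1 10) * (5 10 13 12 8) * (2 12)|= 7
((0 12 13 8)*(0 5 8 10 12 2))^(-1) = (0 2)(5 8)(10 13 12)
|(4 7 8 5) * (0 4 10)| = |(0 4 7 8 5 10)| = 6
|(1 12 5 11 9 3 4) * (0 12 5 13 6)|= 12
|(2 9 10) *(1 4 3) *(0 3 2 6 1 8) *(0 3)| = |(1 4 2 9 10 6)(3 8)| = 6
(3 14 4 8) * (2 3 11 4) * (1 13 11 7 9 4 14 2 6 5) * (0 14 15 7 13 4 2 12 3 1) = (0 14 6 5)(1 4 8 13 11 15 7 9 2)(3 12) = [14, 4, 1, 12, 8, 0, 5, 9, 13, 2, 10, 15, 3, 11, 6, 7]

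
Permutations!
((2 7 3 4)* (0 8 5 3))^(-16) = ((0 8 5 3 4 2 7))^(-16) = (0 2 3 8 7 4 5)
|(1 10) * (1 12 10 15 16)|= 6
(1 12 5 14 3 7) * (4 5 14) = (1 12 14 3 7)(4 5) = [0, 12, 2, 7, 5, 4, 6, 1, 8, 9, 10, 11, 14, 13, 3]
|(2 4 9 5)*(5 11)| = 5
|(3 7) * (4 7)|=3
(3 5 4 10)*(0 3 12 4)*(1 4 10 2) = (0 3 5)(1 4 2)(10 12) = [3, 4, 1, 5, 2, 0, 6, 7, 8, 9, 12, 11, 10]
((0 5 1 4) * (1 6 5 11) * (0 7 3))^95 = ((0 11 1 4 7 3)(5 6))^95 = (0 3 7 4 1 11)(5 6)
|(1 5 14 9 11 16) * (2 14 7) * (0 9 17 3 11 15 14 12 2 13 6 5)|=|(0 9 15 14 17 3 11 16 1)(2 12)(5 7 13 6)|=36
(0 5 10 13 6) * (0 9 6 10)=(0 5)(6 9)(10 13)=[5, 1, 2, 3, 4, 0, 9, 7, 8, 6, 13, 11, 12, 10]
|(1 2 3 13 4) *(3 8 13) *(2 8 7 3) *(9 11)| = 12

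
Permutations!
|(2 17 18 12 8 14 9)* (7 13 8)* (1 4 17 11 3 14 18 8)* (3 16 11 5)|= 40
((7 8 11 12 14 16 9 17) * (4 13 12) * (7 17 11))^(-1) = (17)(4 11 9 16 14 12 13)(7 8)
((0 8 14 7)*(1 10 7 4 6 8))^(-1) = (0 7 10 1)(4 14 8 6) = ((0 1 10 7)(4 6 8 14))^(-1)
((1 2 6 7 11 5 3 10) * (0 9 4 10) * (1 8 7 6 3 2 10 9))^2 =(0 10 7 5 3 1 8 11 2)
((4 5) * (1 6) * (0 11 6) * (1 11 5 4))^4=((0 5 1)(6 11))^4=(11)(0 5 1)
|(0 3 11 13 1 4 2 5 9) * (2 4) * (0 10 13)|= 6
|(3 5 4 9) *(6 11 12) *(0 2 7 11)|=12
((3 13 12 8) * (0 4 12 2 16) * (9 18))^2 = (18)(0 12 3 2)(4 8 13 16)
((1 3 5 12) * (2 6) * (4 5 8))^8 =(1 8 5)(3 4 12) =((1 3 8 4 5 12)(2 6))^8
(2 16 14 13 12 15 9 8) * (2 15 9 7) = (2 16 14 13 12 9 8 15 7) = [0, 1, 16, 3, 4, 5, 6, 2, 15, 8, 10, 11, 9, 12, 13, 7, 14]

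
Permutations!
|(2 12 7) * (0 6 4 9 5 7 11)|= 9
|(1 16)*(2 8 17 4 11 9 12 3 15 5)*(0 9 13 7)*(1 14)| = 39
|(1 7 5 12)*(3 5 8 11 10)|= |(1 7 8 11 10 3 5 12)|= 8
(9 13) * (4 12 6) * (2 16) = (2 16)(4 12 6)(9 13) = [0, 1, 16, 3, 12, 5, 4, 7, 8, 13, 10, 11, 6, 9, 14, 15, 2]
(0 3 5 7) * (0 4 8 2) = (0 3 5 7 4 8 2) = [3, 1, 0, 5, 8, 7, 6, 4, 2]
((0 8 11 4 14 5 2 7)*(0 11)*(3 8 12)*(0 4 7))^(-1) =(0 2 5 14 4 8 3 12)(7 11)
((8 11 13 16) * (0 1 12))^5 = (0 12 1)(8 11 13 16)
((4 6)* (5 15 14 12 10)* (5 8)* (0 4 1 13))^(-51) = (0 13 1 6 4)(5 12)(8 14)(10 15)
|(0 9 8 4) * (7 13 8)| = |(0 9 7 13 8 4)| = 6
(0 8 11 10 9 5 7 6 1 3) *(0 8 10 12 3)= (0 10 9 5 7 6 1)(3 8 11 12)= [10, 0, 2, 8, 4, 7, 1, 6, 11, 5, 9, 12, 3]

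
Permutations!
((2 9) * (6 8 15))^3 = ((2 9)(6 8 15))^3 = (15)(2 9)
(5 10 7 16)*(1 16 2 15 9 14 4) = (1 16 5 10 7 2 15 9 14 4) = [0, 16, 15, 3, 1, 10, 6, 2, 8, 14, 7, 11, 12, 13, 4, 9, 5]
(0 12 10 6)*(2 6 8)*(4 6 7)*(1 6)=[12, 6, 7, 3, 1, 5, 0, 4, 2, 9, 8, 11, 10]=(0 12 10 8 2 7 4 1 6)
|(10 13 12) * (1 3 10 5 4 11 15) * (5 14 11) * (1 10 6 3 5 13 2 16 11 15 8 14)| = 70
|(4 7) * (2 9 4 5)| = 5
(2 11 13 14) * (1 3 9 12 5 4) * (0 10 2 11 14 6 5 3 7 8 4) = (0 10 2 14 11 13 6 5)(1 7 8 4)(3 9 12) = [10, 7, 14, 9, 1, 0, 5, 8, 4, 12, 2, 13, 3, 6, 11]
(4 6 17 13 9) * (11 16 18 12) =[0, 1, 2, 3, 6, 5, 17, 7, 8, 4, 10, 16, 11, 9, 14, 15, 18, 13, 12] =(4 6 17 13 9)(11 16 18 12)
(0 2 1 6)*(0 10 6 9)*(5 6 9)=[2, 5, 1, 3, 4, 6, 10, 7, 8, 0, 9]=(0 2 1 5 6 10 9)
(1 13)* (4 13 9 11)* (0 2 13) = (0 2 13 1 9 11 4) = [2, 9, 13, 3, 0, 5, 6, 7, 8, 11, 10, 4, 12, 1]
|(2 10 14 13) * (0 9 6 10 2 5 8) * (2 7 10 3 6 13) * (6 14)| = 30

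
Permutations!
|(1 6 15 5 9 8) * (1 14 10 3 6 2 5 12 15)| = |(1 2 5 9 8 14 10 3 6)(12 15)| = 18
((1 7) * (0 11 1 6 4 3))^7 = ((0 11 1 7 6 4 3))^7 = (11)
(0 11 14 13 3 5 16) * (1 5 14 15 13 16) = (0 11 15 13 3 14 16)(1 5) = [11, 5, 2, 14, 4, 1, 6, 7, 8, 9, 10, 15, 12, 3, 16, 13, 0]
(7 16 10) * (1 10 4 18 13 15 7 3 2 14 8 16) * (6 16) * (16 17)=(1 10 3 2 14 8 6 17 16 4 18 13 15 7)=[0, 10, 14, 2, 18, 5, 17, 1, 6, 9, 3, 11, 12, 15, 8, 7, 4, 16, 13]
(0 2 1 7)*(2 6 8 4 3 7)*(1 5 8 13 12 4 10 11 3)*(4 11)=[6, 2, 5, 7, 1, 8, 13, 0, 10, 9, 4, 3, 11, 12]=(0 6 13 12 11 3 7)(1 2 5 8 10 4)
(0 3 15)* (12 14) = (0 3 15)(12 14) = [3, 1, 2, 15, 4, 5, 6, 7, 8, 9, 10, 11, 14, 13, 12, 0]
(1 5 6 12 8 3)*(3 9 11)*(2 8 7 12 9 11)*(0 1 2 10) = (0 1 5 6 9 10)(2 8 11 3)(7 12) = [1, 5, 8, 2, 4, 6, 9, 12, 11, 10, 0, 3, 7]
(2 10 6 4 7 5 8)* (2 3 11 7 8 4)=(2 10 6)(3 11 7 5 4 8)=[0, 1, 10, 11, 8, 4, 2, 5, 3, 9, 6, 7]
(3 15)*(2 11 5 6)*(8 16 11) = [0, 1, 8, 15, 4, 6, 2, 7, 16, 9, 10, 5, 12, 13, 14, 3, 11] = (2 8 16 11 5 6)(3 15)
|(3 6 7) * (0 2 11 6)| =6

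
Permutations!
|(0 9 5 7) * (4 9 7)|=6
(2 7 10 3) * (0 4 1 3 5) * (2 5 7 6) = [4, 3, 6, 5, 1, 0, 2, 10, 8, 9, 7] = (0 4 1 3 5)(2 6)(7 10)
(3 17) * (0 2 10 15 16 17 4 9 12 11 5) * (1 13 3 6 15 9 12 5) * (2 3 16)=(0 3 4 12 11 1 13 16 17 6 15 2 10 9 5)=[3, 13, 10, 4, 12, 0, 15, 7, 8, 5, 9, 1, 11, 16, 14, 2, 17, 6]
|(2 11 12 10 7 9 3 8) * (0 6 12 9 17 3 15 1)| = 13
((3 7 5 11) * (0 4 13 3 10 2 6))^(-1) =((0 4 13 3 7 5 11 10 2 6))^(-1) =(0 6 2 10 11 5 7 3 13 4)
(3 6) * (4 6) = [0, 1, 2, 4, 6, 5, 3] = (3 4 6)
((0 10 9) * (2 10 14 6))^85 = ((0 14 6 2 10 9))^85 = (0 14 6 2 10 9)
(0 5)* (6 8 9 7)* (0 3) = (0 5 3)(6 8 9 7) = [5, 1, 2, 0, 4, 3, 8, 6, 9, 7]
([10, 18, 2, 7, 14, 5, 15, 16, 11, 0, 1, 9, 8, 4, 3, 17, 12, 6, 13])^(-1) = (0 9 11 8 12 16 7 3 14 4 13 18 1 10)(6 17 15)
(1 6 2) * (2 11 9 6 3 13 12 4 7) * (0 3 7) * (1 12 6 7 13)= (0 3 1 13 6 11 9 7 2 12 4)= [3, 13, 12, 1, 0, 5, 11, 2, 8, 7, 10, 9, 4, 6]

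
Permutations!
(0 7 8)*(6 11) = [7, 1, 2, 3, 4, 5, 11, 8, 0, 9, 10, 6] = (0 7 8)(6 11)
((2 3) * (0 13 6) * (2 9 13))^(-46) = ((0 2 3 9 13 6))^(-46) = (0 3 13)(2 9 6)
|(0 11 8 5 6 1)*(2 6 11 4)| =15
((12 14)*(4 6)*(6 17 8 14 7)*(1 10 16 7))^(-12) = (1 14 17 6 16)(4 7 10 12 8)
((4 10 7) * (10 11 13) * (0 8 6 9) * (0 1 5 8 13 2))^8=(0 13 10 7 4 11 2)(1 6 5 9 8)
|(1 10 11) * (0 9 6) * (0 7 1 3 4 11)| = 6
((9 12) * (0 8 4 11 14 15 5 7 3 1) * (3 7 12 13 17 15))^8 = (0 8 4 11 14 3 1)(5 9 17)(12 13 15)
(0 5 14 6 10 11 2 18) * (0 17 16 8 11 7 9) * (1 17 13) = [5, 17, 18, 3, 4, 14, 10, 9, 11, 0, 7, 2, 12, 1, 6, 15, 8, 16, 13] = (0 5 14 6 10 7 9)(1 17 16 8 11 2 18 13)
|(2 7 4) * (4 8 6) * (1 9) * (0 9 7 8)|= 4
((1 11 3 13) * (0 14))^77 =((0 14)(1 11 3 13))^77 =(0 14)(1 11 3 13)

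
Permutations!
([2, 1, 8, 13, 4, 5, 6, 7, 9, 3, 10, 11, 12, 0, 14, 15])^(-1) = [13, 1, 0, 9, 4, 5, 6, 7, 2, 8, 10, 11, 12, 3, 14, 15]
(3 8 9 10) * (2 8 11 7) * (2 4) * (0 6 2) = (0 6 2 8 9 10 3 11 7 4) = [6, 1, 8, 11, 0, 5, 2, 4, 9, 10, 3, 7]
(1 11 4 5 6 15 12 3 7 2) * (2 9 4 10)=(1 11 10 2)(3 7 9 4 5 6 15 12)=[0, 11, 1, 7, 5, 6, 15, 9, 8, 4, 2, 10, 3, 13, 14, 12]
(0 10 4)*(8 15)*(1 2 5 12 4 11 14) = (0 10 11 14 1 2 5 12 4)(8 15) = [10, 2, 5, 3, 0, 12, 6, 7, 15, 9, 11, 14, 4, 13, 1, 8]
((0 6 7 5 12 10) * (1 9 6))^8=(12)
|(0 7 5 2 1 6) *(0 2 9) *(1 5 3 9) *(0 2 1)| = 6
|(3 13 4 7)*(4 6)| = 5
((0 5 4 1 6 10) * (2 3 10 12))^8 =((0 5 4 1 6 12 2 3 10))^8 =(0 10 3 2 12 6 1 4 5)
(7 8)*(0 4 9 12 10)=(0 4 9 12 10)(7 8)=[4, 1, 2, 3, 9, 5, 6, 8, 7, 12, 0, 11, 10]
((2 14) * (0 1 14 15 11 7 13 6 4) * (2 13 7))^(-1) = (0 4 6 13 14 1)(2 11 15) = ((0 1 14 13 6 4)(2 15 11))^(-1)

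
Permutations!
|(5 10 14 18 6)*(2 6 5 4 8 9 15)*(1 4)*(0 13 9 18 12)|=|(0 13 9 15 2 6 1 4 8 18 5 10 14 12)|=14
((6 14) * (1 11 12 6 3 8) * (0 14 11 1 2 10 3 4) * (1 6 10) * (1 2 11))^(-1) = (0 4 14)(1 6)(3 10 12 11 8)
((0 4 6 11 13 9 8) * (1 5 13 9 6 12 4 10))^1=(0 10 1 5 13 6 11 9 8)(4 12)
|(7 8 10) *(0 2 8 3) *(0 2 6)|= |(0 6)(2 8 10 7 3)|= 10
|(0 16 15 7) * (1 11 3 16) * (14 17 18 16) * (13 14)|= 11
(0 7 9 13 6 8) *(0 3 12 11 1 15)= (0 7 9 13 6 8 3 12 11 1 15)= [7, 15, 2, 12, 4, 5, 8, 9, 3, 13, 10, 1, 11, 6, 14, 0]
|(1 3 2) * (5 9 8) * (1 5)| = |(1 3 2 5 9 8)| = 6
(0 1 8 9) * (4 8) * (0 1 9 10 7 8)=[9, 4, 2, 3, 0, 5, 6, 8, 10, 1, 7]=(0 9 1 4)(7 8 10)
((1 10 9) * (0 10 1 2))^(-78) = ((0 10 9 2))^(-78) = (0 9)(2 10)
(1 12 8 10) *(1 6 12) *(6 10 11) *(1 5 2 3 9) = [0, 5, 3, 9, 4, 2, 12, 7, 11, 1, 10, 6, 8] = (1 5 2 3 9)(6 12 8 11)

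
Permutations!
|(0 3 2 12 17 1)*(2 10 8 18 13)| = 10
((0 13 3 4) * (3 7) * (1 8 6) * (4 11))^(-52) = ((0 13 7 3 11 4)(1 8 6))^(-52) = (0 7 11)(1 6 8)(3 4 13)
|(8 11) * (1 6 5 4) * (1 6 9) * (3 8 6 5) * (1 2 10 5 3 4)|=|(1 9 2 10 5)(3 8 11 6 4)|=5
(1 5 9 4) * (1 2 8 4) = [0, 5, 8, 3, 2, 9, 6, 7, 4, 1] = (1 5 9)(2 8 4)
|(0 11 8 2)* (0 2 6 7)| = 5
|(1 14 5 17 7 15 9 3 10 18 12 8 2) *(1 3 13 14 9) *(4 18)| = 56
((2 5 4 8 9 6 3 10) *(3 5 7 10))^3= ((2 7 10)(4 8 9 6 5))^3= (10)(4 6 8 5 9)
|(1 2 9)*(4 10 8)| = |(1 2 9)(4 10 8)| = 3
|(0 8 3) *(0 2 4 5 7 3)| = 10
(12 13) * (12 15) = (12 13 15) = [0, 1, 2, 3, 4, 5, 6, 7, 8, 9, 10, 11, 13, 15, 14, 12]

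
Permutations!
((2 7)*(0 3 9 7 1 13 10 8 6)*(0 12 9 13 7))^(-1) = ((0 3 13 10 8 6 12 9)(1 7 2))^(-1) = (0 9 12 6 8 10 13 3)(1 2 7)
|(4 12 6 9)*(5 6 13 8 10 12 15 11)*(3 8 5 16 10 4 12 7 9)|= 13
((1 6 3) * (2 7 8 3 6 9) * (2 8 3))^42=(9)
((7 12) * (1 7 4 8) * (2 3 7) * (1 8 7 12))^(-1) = ((1 2 3 12 4 7))^(-1) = (1 7 4 12 3 2)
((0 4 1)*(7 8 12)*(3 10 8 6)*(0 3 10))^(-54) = (0 1)(3 4)(6 10 8 12 7)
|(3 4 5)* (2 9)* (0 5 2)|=|(0 5 3 4 2 9)|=6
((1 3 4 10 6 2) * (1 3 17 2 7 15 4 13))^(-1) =(1 13 3 2 17)(4 15 7 6 10) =((1 17 2 3 13)(4 10 6 7 15))^(-1)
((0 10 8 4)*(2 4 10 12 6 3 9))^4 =(0 9 12 2 6 4 3)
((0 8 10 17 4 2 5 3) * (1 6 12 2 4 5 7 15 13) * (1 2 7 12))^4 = (0 5 10)(2 13 15 7 12)(3 17 8) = ((0 8 10 17 5 3)(1 6)(2 12 7 15 13))^4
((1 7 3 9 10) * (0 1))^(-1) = (0 10 9 3 7 1)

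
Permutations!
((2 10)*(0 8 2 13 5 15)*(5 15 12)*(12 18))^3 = ((0 8 2 10 13 15)(5 18 12))^3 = (18)(0 10)(2 15)(8 13)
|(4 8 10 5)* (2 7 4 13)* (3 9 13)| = 9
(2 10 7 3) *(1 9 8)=[0, 9, 10, 2, 4, 5, 6, 3, 1, 8, 7]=(1 9 8)(2 10 7 3)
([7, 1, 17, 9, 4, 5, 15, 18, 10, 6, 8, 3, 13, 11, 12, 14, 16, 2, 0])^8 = [18, 1, 2, 3, 4, 5, 6, 0, 8, 9, 10, 11, 12, 13, 14, 15, 16, 17, 7]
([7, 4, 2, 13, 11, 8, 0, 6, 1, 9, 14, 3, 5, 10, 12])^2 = [6, 11, 2, 10, 3, 1, 7, 0, 4, 9, 12, 13, 8, 14, 5]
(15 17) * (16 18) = (15 17)(16 18) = [0, 1, 2, 3, 4, 5, 6, 7, 8, 9, 10, 11, 12, 13, 14, 17, 18, 15, 16]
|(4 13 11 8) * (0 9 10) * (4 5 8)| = |(0 9 10)(4 13 11)(5 8)| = 6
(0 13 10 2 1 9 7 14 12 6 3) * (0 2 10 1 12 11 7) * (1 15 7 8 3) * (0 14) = (0 13 15 7)(1 9 14 11 8 3 2 12 6) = [13, 9, 12, 2, 4, 5, 1, 0, 3, 14, 10, 8, 6, 15, 11, 7]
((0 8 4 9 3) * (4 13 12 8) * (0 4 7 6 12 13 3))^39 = (13)(0 9 4 3 8 12 6 7)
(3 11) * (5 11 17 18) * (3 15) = (3 17 18 5 11 15) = [0, 1, 2, 17, 4, 11, 6, 7, 8, 9, 10, 15, 12, 13, 14, 3, 16, 18, 5]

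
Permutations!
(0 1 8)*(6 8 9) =(0 1 9 6 8) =[1, 9, 2, 3, 4, 5, 8, 7, 0, 6]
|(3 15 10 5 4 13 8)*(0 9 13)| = 9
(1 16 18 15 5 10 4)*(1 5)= (1 16 18 15)(4 5 10)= [0, 16, 2, 3, 5, 10, 6, 7, 8, 9, 4, 11, 12, 13, 14, 1, 18, 17, 15]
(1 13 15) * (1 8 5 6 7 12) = (1 13 15 8 5 6 7 12) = [0, 13, 2, 3, 4, 6, 7, 12, 5, 9, 10, 11, 1, 15, 14, 8]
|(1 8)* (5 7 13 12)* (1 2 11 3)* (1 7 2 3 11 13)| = |(1 8 3 7)(2 13 12 5)| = 4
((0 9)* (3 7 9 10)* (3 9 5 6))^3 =((0 10 9)(3 7 5 6))^3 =(10)(3 6 5 7)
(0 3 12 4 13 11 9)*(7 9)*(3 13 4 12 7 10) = (0 13 11 10 3 7 9) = [13, 1, 2, 7, 4, 5, 6, 9, 8, 0, 3, 10, 12, 11]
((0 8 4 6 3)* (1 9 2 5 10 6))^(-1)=(0 3 6 10 5 2 9 1 4 8)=((0 8 4 1 9 2 5 10 6 3))^(-1)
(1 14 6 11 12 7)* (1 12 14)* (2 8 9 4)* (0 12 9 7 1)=[12, 0, 8, 3, 2, 5, 11, 9, 7, 4, 10, 14, 1, 13, 6]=(0 12 1)(2 8 7 9 4)(6 11 14)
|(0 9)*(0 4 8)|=|(0 9 4 8)|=4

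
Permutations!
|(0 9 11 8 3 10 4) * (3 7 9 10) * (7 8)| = 3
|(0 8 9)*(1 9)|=|(0 8 1 9)|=4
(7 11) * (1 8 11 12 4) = [0, 8, 2, 3, 1, 5, 6, 12, 11, 9, 10, 7, 4] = (1 8 11 7 12 4)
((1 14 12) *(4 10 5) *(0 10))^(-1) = ((0 10 5 4)(1 14 12))^(-1) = (0 4 5 10)(1 12 14)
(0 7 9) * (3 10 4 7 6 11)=[6, 1, 2, 10, 7, 5, 11, 9, 8, 0, 4, 3]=(0 6 11 3 10 4 7 9)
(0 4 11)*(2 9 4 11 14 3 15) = (0 11)(2 9 4 14 3 15) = [11, 1, 9, 15, 14, 5, 6, 7, 8, 4, 10, 0, 12, 13, 3, 2]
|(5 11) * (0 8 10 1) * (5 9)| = |(0 8 10 1)(5 11 9)| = 12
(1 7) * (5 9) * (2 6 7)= (1 2 6 7)(5 9)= [0, 2, 6, 3, 4, 9, 7, 1, 8, 5]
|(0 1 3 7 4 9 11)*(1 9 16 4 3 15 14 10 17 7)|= 42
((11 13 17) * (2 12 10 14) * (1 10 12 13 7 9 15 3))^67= (1 10 14 2 13 17 11 7 9 15 3)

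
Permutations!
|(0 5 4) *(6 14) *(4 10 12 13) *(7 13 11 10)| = 30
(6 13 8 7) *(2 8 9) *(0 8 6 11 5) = (0 8 7 11 5)(2 6 13 9) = [8, 1, 6, 3, 4, 0, 13, 11, 7, 2, 10, 5, 12, 9]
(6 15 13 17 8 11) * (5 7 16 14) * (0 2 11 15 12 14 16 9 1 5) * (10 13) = (0 2 11 6 12 14)(1 5 7 9)(8 15 10 13 17) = [2, 5, 11, 3, 4, 7, 12, 9, 15, 1, 13, 6, 14, 17, 0, 10, 16, 8]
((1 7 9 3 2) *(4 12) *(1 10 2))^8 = (12)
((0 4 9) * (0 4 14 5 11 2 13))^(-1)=((0 14 5 11 2 13)(4 9))^(-1)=(0 13 2 11 5 14)(4 9)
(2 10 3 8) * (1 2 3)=(1 2 10)(3 8)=[0, 2, 10, 8, 4, 5, 6, 7, 3, 9, 1]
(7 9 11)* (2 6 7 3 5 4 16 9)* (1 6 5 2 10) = (1 6 7 10)(2 5 4 16 9 11 3) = [0, 6, 5, 2, 16, 4, 7, 10, 8, 11, 1, 3, 12, 13, 14, 15, 9]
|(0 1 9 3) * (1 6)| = 5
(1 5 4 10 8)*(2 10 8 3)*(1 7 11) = (1 5 4 8 7 11)(2 10 3) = [0, 5, 10, 2, 8, 4, 6, 11, 7, 9, 3, 1]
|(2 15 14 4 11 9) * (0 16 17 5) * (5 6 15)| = 11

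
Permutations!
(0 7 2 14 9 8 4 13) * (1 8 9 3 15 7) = (0 1 8 4 13)(2 14 3 15 7) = [1, 8, 14, 15, 13, 5, 6, 2, 4, 9, 10, 11, 12, 0, 3, 7]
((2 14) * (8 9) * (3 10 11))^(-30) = ((2 14)(3 10 11)(8 9))^(-30) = (14)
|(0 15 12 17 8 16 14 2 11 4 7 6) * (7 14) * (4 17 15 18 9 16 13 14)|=|(0 18 9 16 7 6)(2 11 17 8 13 14)(12 15)|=6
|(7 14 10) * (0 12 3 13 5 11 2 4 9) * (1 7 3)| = |(0 12 1 7 14 10 3 13 5 11 2 4 9)| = 13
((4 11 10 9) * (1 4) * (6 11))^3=(1 11)(4 10)(6 9)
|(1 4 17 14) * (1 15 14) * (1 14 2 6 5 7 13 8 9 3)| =13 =|(1 4 17 14 15 2 6 5 7 13 8 9 3)|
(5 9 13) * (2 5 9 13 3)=(2 5 13 9 3)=[0, 1, 5, 2, 4, 13, 6, 7, 8, 3, 10, 11, 12, 9]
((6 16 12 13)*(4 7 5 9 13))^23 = ((4 7 5 9 13 6 16 12))^23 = (4 12 16 6 13 9 5 7)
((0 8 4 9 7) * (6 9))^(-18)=(9)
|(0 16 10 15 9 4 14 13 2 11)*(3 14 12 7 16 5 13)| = |(0 5 13 2 11)(3 14)(4 12 7 16 10 15 9)| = 70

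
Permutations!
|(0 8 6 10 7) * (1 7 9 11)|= 8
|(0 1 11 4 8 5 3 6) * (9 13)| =8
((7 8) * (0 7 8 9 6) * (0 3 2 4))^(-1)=((0 7 9 6 3 2 4))^(-1)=(0 4 2 3 6 9 7)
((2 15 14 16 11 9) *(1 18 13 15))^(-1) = ((1 18 13 15 14 16 11 9 2))^(-1) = (1 2 9 11 16 14 15 13 18)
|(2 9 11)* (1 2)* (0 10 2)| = 6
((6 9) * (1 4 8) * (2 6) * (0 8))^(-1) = (0 4 1 8)(2 9 6)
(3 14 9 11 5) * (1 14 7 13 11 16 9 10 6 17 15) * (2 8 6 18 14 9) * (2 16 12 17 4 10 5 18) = (1 9 12 17 15)(2 8 6 4 10)(3 7 13 11 18 14 5) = [0, 9, 8, 7, 10, 3, 4, 13, 6, 12, 2, 18, 17, 11, 5, 1, 16, 15, 14]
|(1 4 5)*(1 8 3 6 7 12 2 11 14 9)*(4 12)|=|(1 12 2 11 14 9)(3 6 7 4 5 8)|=6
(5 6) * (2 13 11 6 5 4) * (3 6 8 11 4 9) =[0, 1, 13, 6, 2, 5, 9, 7, 11, 3, 10, 8, 12, 4] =(2 13 4)(3 6 9)(8 11)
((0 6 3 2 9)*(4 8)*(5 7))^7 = (0 3 9 6 2)(4 8)(5 7)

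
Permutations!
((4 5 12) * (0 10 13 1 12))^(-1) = (0 5 4 12 1 13 10)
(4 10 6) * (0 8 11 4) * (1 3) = (0 8 11 4 10 6)(1 3) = [8, 3, 2, 1, 10, 5, 0, 7, 11, 9, 6, 4]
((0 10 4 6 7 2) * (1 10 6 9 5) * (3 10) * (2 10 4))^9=(0 2 10 7 6)(1 5 9 4 3)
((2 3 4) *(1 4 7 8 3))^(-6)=(8)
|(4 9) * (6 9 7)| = 4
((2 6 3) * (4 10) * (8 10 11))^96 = (11)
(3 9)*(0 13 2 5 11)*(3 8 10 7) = (0 13 2 5 11)(3 9 8 10 7) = [13, 1, 5, 9, 4, 11, 6, 3, 10, 8, 7, 0, 12, 2]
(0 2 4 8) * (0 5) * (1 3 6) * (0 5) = (0 2 4 8)(1 3 6) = [2, 3, 4, 6, 8, 5, 1, 7, 0]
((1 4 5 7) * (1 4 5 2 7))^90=((1 5)(2 7 4))^90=(7)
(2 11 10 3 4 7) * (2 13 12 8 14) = (2 11 10 3 4 7 13 12 8 14) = [0, 1, 11, 4, 7, 5, 6, 13, 14, 9, 3, 10, 8, 12, 2]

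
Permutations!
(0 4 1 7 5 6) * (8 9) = (0 4 1 7 5 6)(8 9) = [4, 7, 2, 3, 1, 6, 0, 5, 9, 8]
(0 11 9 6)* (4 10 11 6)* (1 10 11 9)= (0 6)(1 10 9 4 11)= [6, 10, 2, 3, 11, 5, 0, 7, 8, 4, 9, 1]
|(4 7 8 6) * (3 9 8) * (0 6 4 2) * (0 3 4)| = 6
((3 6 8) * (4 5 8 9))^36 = (9) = ((3 6 9 4 5 8))^36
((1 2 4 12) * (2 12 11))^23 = (1 12)(2 11 4) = ((1 12)(2 4 11))^23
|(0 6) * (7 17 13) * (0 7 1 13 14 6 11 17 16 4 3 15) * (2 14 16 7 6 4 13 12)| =|(0 11 17 16 13 1 12 2 14 4 3 15)| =12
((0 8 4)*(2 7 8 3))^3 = (0 7)(2 4)(3 8)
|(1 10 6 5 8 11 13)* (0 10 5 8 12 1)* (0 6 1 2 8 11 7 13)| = 11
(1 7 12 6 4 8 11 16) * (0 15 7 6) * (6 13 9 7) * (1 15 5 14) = [5, 13, 2, 3, 8, 14, 4, 12, 11, 7, 10, 16, 0, 9, 1, 6, 15] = (0 5 14 1 13 9 7 12)(4 8 11 16 15 6)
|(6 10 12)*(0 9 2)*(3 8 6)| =|(0 9 2)(3 8 6 10 12)| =15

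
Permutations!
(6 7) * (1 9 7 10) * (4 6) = (1 9 7 4 6 10) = [0, 9, 2, 3, 6, 5, 10, 4, 8, 7, 1]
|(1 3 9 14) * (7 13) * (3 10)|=|(1 10 3 9 14)(7 13)|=10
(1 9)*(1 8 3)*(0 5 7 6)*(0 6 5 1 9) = [1, 0, 2, 9, 4, 7, 6, 5, 3, 8] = (0 1)(3 9 8)(5 7)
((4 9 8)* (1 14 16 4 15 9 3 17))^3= (1 4)(3 14)(16 17)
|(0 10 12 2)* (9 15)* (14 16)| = 4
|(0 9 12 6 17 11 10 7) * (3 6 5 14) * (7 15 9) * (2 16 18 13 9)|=|(0 7)(2 16 18 13 9 12 5 14 3 6 17 11 10 15)|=14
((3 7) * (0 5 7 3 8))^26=((0 5 7 8))^26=(0 7)(5 8)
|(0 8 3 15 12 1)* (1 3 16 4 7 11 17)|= |(0 8 16 4 7 11 17 1)(3 15 12)|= 24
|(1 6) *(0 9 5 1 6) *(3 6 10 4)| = 4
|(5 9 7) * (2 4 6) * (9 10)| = |(2 4 6)(5 10 9 7)| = 12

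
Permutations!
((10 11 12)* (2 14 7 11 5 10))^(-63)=((2 14 7 11 12)(5 10))^(-63)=(2 7 12 14 11)(5 10)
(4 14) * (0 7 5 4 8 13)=(0 7 5 4 14 8 13)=[7, 1, 2, 3, 14, 4, 6, 5, 13, 9, 10, 11, 12, 0, 8]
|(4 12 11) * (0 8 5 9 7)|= 15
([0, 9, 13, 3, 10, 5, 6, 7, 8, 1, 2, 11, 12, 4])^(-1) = [0, 9, 10, 3, 13, 5, 6, 7, 8, 1, 4, 11, 12, 2]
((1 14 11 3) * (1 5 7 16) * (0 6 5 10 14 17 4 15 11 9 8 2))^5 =(0 1 3 2 16 11 8 7 15 9 5 4 14 6 17 10)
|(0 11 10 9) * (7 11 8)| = 6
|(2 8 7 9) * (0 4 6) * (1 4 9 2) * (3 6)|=|(0 9 1 4 3 6)(2 8 7)|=6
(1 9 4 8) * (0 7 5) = [7, 9, 2, 3, 8, 0, 6, 5, 1, 4] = (0 7 5)(1 9 4 8)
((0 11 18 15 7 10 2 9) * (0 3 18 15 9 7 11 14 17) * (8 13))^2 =((0 14 17)(2 7 10)(3 18 9)(8 13)(11 15))^2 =(0 17 14)(2 10 7)(3 9 18)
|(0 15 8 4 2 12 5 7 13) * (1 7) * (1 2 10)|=24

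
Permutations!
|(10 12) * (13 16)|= 2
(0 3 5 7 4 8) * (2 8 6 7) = (0 3 5 2 8)(4 6 7) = [3, 1, 8, 5, 6, 2, 7, 4, 0]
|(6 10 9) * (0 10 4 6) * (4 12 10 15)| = 7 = |(0 15 4 6 12 10 9)|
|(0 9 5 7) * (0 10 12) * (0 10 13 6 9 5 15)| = |(0 5 7 13 6 9 15)(10 12)| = 14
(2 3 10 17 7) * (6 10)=(2 3 6 10 17 7)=[0, 1, 3, 6, 4, 5, 10, 2, 8, 9, 17, 11, 12, 13, 14, 15, 16, 7]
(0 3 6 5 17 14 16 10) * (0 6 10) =[3, 1, 2, 10, 4, 17, 5, 7, 8, 9, 6, 11, 12, 13, 16, 15, 0, 14] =(0 3 10 6 5 17 14 16)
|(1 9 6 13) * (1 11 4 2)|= 7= |(1 9 6 13 11 4 2)|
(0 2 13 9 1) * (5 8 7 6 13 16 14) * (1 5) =[2, 0, 16, 3, 4, 8, 13, 6, 7, 5, 10, 11, 12, 9, 1, 15, 14] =(0 2 16 14 1)(5 8 7 6 13 9)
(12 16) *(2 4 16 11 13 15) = (2 4 16 12 11 13 15) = [0, 1, 4, 3, 16, 5, 6, 7, 8, 9, 10, 13, 11, 15, 14, 2, 12]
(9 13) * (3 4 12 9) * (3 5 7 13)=(3 4 12 9)(5 7 13)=[0, 1, 2, 4, 12, 7, 6, 13, 8, 3, 10, 11, 9, 5]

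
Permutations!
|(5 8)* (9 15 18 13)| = 4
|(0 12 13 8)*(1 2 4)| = 12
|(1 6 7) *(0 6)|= |(0 6 7 1)|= 4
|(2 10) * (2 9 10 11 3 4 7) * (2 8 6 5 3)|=|(2 11)(3 4 7 8 6 5)(9 10)|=6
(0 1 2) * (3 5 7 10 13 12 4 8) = (0 1 2)(3 5 7 10 13 12 4 8) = [1, 2, 0, 5, 8, 7, 6, 10, 3, 9, 13, 11, 4, 12]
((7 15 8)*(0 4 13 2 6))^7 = (0 13 6 4 2)(7 15 8)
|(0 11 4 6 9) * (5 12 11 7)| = 8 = |(0 7 5 12 11 4 6 9)|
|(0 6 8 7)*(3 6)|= 5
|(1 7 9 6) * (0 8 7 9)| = |(0 8 7)(1 9 6)| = 3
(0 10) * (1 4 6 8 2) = (0 10)(1 4 6 8 2) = [10, 4, 1, 3, 6, 5, 8, 7, 2, 9, 0]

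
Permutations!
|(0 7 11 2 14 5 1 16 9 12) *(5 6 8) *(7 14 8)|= |(0 14 6 7 11 2 8 5 1 16 9 12)|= 12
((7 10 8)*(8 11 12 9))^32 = ((7 10 11 12 9 8))^32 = (7 11 9)(8 10 12)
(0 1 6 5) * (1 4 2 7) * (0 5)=(0 4 2 7 1 6)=[4, 6, 7, 3, 2, 5, 0, 1]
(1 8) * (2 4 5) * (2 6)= (1 8)(2 4 5 6)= [0, 8, 4, 3, 5, 6, 2, 7, 1]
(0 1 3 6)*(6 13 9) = (0 1 3 13 9 6) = [1, 3, 2, 13, 4, 5, 0, 7, 8, 6, 10, 11, 12, 9]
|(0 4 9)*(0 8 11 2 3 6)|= |(0 4 9 8 11 2 3 6)|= 8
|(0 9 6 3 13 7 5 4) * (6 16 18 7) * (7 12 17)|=9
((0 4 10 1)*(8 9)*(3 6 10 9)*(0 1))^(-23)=(0 6 8 4 10 3 9)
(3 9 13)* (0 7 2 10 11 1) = (0 7 2 10 11 1)(3 9 13) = [7, 0, 10, 9, 4, 5, 6, 2, 8, 13, 11, 1, 12, 3]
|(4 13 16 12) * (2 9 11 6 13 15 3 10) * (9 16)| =28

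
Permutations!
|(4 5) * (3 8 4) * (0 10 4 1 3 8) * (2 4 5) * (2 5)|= |(0 10 2 4 5 8 1 3)|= 8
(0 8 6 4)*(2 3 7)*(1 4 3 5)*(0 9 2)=[8, 4, 5, 7, 9, 1, 3, 0, 6, 2]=(0 8 6 3 7)(1 4 9 2 5)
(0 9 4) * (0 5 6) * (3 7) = [9, 1, 2, 7, 5, 6, 0, 3, 8, 4] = (0 9 4 5 6)(3 7)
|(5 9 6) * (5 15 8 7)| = |(5 9 6 15 8 7)| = 6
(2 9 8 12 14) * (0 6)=(0 6)(2 9 8 12 14)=[6, 1, 9, 3, 4, 5, 0, 7, 12, 8, 10, 11, 14, 13, 2]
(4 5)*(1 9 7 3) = (1 9 7 3)(4 5) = [0, 9, 2, 1, 5, 4, 6, 3, 8, 7]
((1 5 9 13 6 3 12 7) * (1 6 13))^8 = (13)(1 9 5)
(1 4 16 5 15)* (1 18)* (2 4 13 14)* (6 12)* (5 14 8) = [0, 13, 4, 3, 16, 15, 12, 7, 5, 9, 10, 11, 6, 8, 2, 18, 14, 17, 1] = (1 13 8 5 15 18)(2 4 16 14)(6 12)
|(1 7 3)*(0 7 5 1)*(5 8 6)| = 12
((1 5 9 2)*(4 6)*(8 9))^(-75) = ((1 5 8 9 2)(4 6))^(-75) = (9)(4 6)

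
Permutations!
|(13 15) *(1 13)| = |(1 13 15)| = 3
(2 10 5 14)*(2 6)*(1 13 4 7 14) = (1 13 4 7 14 6 2 10 5) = [0, 13, 10, 3, 7, 1, 2, 14, 8, 9, 5, 11, 12, 4, 6]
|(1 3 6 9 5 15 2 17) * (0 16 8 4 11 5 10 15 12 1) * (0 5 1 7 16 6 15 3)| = 16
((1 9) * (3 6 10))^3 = ((1 9)(3 6 10))^3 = (10)(1 9)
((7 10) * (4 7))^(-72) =((4 7 10))^(-72) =(10)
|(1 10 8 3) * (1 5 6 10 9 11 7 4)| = |(1 9 11 7 4)(3 5 6 10 8)| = 5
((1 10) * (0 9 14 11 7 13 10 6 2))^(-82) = (0 6 10 7 14)(1 13 11 9 2)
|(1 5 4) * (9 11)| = 6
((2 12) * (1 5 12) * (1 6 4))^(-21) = (1 2)(4 12)(5 6)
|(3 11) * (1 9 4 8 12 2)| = 6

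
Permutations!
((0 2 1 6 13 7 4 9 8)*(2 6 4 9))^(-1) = (0 8 9 7 13 6)(1 2 4)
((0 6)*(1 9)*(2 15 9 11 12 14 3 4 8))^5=((0 6)(1 11 12 14 3 4 8 2 15 9))^5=(0 6)(1 4)(2 12)(3 9)(8 11)(14 15)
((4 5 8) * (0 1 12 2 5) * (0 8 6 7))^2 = (0 12 5 7 1 2 6)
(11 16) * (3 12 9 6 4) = (3 12 9 6 4)(11 16) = [0, 1, 2, 12, 3, 5, 4, 7, 8, 6, 10, 16, 9, 13, 14, 15, 11]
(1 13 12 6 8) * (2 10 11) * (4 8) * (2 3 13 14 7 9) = (1 14 7 9 2 10 11 3 13 12 6 4 8) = [0, 14, 10, 13, 8, 5, 4, 9, 1, 2, 11, 3, 6, 12, 7]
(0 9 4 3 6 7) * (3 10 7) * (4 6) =(0 9 6 3 4 10 7) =[9, 1, 2, 4, 10, 5, 3, 0, 8, 6, 7]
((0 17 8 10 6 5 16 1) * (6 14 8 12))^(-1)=(0 1 16 5 6 12 17)(8 14 10)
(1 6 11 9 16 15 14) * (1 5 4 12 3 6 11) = (1 11 9 16 15 14 5 4 12 3 6) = [0, 11, 2, 6, 12, 4, 1, 7, 8, 16, 10, 9, 3, 13, 5, 14, 15]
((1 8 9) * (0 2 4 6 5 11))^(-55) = (0 11 5 6 4 2)(1 9 8)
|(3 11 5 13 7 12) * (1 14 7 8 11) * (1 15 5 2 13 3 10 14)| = |(2 13 8 11)(3 15 5)(7 12 10 14)| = 12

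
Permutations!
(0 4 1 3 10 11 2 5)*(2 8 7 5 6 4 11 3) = (0 11 8 7 5)(1 2 6 4)(3 10) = [11, 2, 6, 10, 1, 0, 4, 5, 7, 9, 3, 8]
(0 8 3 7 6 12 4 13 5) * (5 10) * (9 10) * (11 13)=[8, 1, 2, 7, 11, 0, 12, 6, 3, 10, 5, 13, 4, 9]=(0 8 3 7 6 12 4 11 13 9 10 5)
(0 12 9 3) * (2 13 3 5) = [12, 1, 13, 0, 4, 2, 6, 7, 8, 5, 10, 11, 9, 3] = (0 12 9 5 2 13 3)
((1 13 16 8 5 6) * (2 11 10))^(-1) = ((1 13 16 8 5 6)(2 11 10))^(-1) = (1 6 5 8 16 13)(2 10 11)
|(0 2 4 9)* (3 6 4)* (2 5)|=|(0 5 2 3 6 4 9)|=7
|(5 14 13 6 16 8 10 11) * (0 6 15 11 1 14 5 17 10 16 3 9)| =28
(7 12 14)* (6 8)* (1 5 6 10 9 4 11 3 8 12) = [0, 5, 2, 8, 11, 6, 12, 1, 10, 4, 9, 3, 14, 13, 7] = (1 5 6 12 14 7)(3 8 10 9 4 11)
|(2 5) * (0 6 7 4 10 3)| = 6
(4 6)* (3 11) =(3 11)(4 6) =[0, 1, 2, 11, 6, 5, 4, 7, 8, 9, 10, 3]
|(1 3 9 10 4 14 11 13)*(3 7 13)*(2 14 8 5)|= 9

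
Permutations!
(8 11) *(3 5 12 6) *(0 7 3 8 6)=(0 7 3 5 12)(6 8 11)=[7, 1, 2, 5, 4, 12, 8, 3, 11, 9, 10, 6, 0]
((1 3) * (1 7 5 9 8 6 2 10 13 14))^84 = (1 2 5 14 6 7 13 8 3 10 9)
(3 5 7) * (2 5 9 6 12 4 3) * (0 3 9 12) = (0 3 12 4 9 6)(2 5 7) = [3, 1, 5, 12, 9, 7, 0, 2, 8, 6, 10, 11, 4]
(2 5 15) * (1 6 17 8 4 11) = (1 6 17 8 4 11)(2 5 15) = [0, 6, 5, 3, 11, 15, 17, 7, 4, 9, 10, 1, 12, 13, 14, 2, 16, 8]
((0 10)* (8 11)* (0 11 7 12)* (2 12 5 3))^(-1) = (0 12 2 3 5 7 8 11 10)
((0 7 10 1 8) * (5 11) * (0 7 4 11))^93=(0 4 11 5)(1 8 7 10)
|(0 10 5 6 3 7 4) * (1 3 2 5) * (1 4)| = |(0 10 4)(1 3 7)(2 5 6)| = 3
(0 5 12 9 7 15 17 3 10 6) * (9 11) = (0 5 12 11 9 7 15 17 3 10 6) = [5, 1, 2, 10, 4, 12, 0, 15, 8, 7, 6, 9, 11, 13, 14, 17, 16, 3]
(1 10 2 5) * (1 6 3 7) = (1 10 2 5 6 3 7) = [0, 10, 5, 7, 4, 6, 3, 1, 8, 9, 2]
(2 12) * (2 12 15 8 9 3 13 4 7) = (2 15 8 9 3 13 4 7) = [0, 1, 15, 13, 7, 5, 6, 2, 9, 3, 10, 11, 12, 4, 14, 8]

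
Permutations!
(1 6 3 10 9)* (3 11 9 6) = (1 3 10 6 11 9) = [0, 3, 2, 10, 4, 5, 11, 7, 8, 1, 6, 9]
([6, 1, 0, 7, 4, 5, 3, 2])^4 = [2, 1, 7, 6, 4, 5, 0, 3]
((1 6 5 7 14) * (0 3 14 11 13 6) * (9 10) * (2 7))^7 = ((0 3 14 1)(2 7 11 13 6 5)(9 10))^7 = (0 1 14 3)(2 7 11 13 6 5)(9 10)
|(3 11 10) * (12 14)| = 6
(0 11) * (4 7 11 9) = (0 9 4 7 11) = [9, 1, 2, 3, 7, 5, 6, 11, 8, 4, 10, 0]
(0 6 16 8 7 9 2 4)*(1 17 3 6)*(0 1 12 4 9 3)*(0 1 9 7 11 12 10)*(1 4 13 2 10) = (0 1 17 4 9 10)(2 7 3 6 16 8 11 12 13) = [1, 17, 7, 6, 9, 5, 16, 3, 11, 10, 0, 12, 13, 2, 14, 15, 8, 4]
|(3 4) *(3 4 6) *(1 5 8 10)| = 4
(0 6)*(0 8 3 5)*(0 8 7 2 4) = (0 6 7 2 4)(3 5 8) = [6, 1, 4, 5, 0, 8, 7, 2, 3]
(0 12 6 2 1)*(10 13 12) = (0 10 13 12 6 2 1) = [10, 0, 1, 3, 4, 5, 2, 7, 8, 9, 13, 11, 6, 12]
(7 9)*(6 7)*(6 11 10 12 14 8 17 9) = (6 7)(8 17 9 11 10 12 14) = [0, 1, 2, 3, 4, 5, 7, 6, 17, 11, 12, 10, 14, 13, 8, 15, 16, 9]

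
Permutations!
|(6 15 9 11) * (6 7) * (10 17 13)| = 15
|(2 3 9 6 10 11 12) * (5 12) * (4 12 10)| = 6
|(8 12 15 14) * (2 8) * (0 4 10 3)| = 20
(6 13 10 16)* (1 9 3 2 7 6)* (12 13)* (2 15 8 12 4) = (1 9 3 15 8 12 13 10 16)(2 7 6 4) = [0, 9, 7, 15, 2, 5, 4, 6, 12, 3, 16, 11, 13, 10, 14, 8, 1]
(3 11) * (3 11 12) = (3 12) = [0, 1, 2, 12, 4, 5, 6, 7, 8, 9, 10, 11, 3]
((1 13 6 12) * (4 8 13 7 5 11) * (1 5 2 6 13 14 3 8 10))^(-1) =((1 7 2 6 12 5 11 4 10)(3 8 14))^(-1) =(1 10 4 11 5 12 6 2 7)(3 14 8)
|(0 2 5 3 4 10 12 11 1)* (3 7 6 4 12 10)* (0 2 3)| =10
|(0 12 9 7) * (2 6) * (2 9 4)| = |(0 12 4 2 6 9 7)| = 7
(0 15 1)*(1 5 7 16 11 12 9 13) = (0 15 5 7 16 11 12 9 13 1) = [15, 0, 2, 3, 4, 7, 6, 16, 8, 13, 10, 12, 9, 1, 14, 5, 11]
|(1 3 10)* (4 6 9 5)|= 12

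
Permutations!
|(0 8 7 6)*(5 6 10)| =6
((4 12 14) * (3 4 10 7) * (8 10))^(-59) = (3 8 4 10 12 7 14) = ((3 4 12 14 8 10 7))^(-59)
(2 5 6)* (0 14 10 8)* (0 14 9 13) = (0 9 13)(2 5 6)(8 14 10) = [9, 1, 5, 3, 4, 6, 2, 7, 14, 13, 8, 11, 12, 0, 10]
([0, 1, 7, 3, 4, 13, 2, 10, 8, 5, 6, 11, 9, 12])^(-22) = (2 10)(5 12)(6 7)(9 13)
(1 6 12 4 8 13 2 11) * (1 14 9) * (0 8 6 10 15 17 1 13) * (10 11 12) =(0 8)(1 11 14 9 13 2 12 4 6 10 15 17) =[8, 11, 12, 3, 6, 5, 10, 7, 0, 13, 15, 14, 4, 2, 9, 17, 16, 1]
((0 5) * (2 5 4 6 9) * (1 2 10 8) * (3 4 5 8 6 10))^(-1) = ((0 5)(1 2 8)(3 4 10 6 9))^(-1) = (0 5)(1 8 2)(3 9 6 10 4)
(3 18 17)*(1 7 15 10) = (1 7 15 10)(3 18 17) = [0, 7, 2, 18, 4, 5, 6, 15, 8, 9, 1, 11, 12, 13, 14, 10, 16, 3, 17]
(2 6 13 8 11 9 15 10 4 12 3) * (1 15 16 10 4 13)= (1 15 4 12 3 2 6)(8 11 9 16 10 13)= [0, 15, 6, 2, 12, 5, 1, 7, 11, 16, 13, 9, 3, 8, 14, 4, 10]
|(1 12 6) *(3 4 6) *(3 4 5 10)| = |(1 12 4 6)(3 5 10)| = 12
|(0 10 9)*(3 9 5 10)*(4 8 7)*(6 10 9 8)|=9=|(0 3 8 7 4 6 10 5 9)|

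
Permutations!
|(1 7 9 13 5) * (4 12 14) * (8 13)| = |(1 7 9 8 13 5)(4 12 14)| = 6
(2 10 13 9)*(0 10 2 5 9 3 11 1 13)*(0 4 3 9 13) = [10, 0, 2, 11, 3, 13, 6, 7, 8, 5, 4, 1, 12, 9] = (0 10 4 3 11 1)(5 13 9)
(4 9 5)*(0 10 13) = (0 10 13)(4 9 5) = [10, 1, 2, 3, 9, 4, 6, 7, 8, 5, 13, 11, 12, 0]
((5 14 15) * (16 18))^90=((5 14 15)(16 18))^90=(18)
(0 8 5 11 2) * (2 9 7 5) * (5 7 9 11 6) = (11)(0 8 2)(5 6) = [8, 1, 0, 3, 4, 6, 5, 7, 2, 9, 10, 11]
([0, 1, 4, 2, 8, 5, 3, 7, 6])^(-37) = [0, 1, 6, 8, 3, 5, 4, 7, 2]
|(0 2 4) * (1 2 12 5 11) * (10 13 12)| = 9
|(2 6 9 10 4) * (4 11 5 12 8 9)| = 6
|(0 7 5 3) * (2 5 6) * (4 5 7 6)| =7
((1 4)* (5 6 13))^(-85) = ((1 4)(5 6 13))^(-85) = (1 4)(5 13 6)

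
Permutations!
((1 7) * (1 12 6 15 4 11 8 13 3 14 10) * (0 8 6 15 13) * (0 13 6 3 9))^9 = ((0 8 13 9)(1 7 12 15 4 11 3 14 10))^9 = (15)(0 8 13 9)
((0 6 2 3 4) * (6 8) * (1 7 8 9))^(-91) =(0 4 3 2 6 8 7 1 9)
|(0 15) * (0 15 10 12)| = 3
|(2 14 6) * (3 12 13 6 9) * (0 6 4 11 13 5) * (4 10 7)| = |(0 6 2 14 9 3 12 5)(4 11 13 10 7)| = 40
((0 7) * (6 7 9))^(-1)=(0 7 6 9)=((0 9 6 7))^(-1)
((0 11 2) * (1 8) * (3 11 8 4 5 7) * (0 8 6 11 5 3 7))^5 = ((0 6 11 2 8 1 4 3 5))^5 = (0 1 6 4 11 3 2 5 8)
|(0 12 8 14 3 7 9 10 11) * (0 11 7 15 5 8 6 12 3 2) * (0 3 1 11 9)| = 6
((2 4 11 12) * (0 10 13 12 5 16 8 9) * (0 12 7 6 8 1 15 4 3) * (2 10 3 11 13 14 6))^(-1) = (0 3)(1 16 5 11 2 7 13 4 15)(6 14 10 12 9 8) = ((0 3)(1 15 4 13 7 2 11 5 16)(6 8 9 12 10 14))^(-1)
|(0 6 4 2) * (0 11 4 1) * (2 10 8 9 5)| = |(0 6 1)(2 11 4 10 8 9 5)| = 21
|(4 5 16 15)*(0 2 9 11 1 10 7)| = |(0 2 9 11 1 10 7)(4 5 16 15)| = 28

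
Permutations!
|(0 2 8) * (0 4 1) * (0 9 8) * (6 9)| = |(0 2)(1 6 9 8 4)| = 10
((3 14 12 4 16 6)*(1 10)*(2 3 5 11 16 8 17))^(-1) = (1 10)(2 17 8 4 12 14 3)(5 6 16 11)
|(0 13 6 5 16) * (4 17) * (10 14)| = |(0 13 6 5 16)(4 17)(10 14)| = 10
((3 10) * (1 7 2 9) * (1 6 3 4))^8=((1 7 2 9 6 3 10 4))^8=(10)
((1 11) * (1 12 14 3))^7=(1 12 3 11 14)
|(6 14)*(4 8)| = |(4 8)(6 14)| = 2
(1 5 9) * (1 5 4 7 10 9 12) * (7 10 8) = [0, 4, 2, 3, 10, 12, 6, 8, 7, 5, 9, 11, 1] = (1 4 10 9 5 12)(7 8)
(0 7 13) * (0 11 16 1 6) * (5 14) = (0 7 13 11 16 1 6)(5 14) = [7, 6, 2, 3, 4, 14, 0, 13, 8, 9, 10, 16, 12, 11, 5, 15, 1]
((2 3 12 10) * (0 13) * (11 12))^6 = (13)(2 3 11 12 10)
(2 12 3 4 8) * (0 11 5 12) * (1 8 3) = [11, 8, 0, 4, 3, 12, 6, 7, 2, 9, 10, 5, 1] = (0 11 5 12 1 8 2)(3 4)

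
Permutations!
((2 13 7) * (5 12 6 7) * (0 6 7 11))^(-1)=(0 11 6)(2 7 12 5 13)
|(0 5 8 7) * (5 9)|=|(0 9 5 8 7)|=5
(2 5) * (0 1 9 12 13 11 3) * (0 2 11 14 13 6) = (0 1 9 12 6)(2 5 11 3)(13 14) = [1, 9, 5, 2, 4, 11, 0, 7, 8, 12, 10, 3, 6, 14, 13]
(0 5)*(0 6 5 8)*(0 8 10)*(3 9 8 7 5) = (0 10)(3 9 8 7 5 6) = [10, 1, 2, 9, 4, 6, 3, 5, 7, 8, 0]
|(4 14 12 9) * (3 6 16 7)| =4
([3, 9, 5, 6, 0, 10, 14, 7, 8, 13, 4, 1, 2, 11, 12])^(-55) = (0 4 10 5 2 12 14 6 3)(1 9 13 11)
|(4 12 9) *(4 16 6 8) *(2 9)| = |(2 9 16 6 8 4 12)| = 7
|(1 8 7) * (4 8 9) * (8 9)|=6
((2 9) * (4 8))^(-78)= (9)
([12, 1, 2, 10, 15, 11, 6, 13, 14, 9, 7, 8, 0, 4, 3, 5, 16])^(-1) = (16)(0 12)(3 14 8 11 5 15 4 13 7 10)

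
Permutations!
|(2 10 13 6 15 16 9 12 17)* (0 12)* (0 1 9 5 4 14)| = 12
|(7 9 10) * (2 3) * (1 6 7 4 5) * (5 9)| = |(1 6 7 5)(2 3)(4 9 10)| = 12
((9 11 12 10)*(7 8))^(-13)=((7 8)(9 11 12 10))^(-13)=(7 8)(9 10 12 11)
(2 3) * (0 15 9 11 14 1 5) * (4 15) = [4, 5, 3, 2, 15, 0, 6, 7, 8, 11, 10, 14, 12, 13, 1, 9] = (0 4 15 9 11 14 1 5)(2 3)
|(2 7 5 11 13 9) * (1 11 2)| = |(1 11 13 9)(2 7 5)| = 12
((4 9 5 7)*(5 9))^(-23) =(9)(4 5 7)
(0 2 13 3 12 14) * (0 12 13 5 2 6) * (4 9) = (0 6)(2 5)(3 13)(4 9)(12 14) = [6, 1, 5, 13, 9, 2, 0, 7, 8, 4, 10, 11, 14, 3, 12]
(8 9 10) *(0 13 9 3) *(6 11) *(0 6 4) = (0 13 9 10 8 3 6 11 4) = [13, 1, 2, 6, 0, 5, 11, 7, 3, 10, 8, 4, 12, 9]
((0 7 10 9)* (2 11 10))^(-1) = ((0 7 2 11 10 9))^(-1) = (0 9 10 11 2 7)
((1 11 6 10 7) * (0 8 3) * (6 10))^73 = ((0 8 3)(1 11 10 7))^73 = (0 8 3)(1 11 10 7)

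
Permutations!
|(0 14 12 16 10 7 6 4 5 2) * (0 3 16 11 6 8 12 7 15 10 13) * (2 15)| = 15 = |(0 14 7 8 12 11 6 4 5 15 10 2 3 16 13)|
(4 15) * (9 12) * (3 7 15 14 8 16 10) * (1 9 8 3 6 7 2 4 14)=(1 9 12 8 16 10 6 7 15 14 3 2 4)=[0, 9, 4, 2, 1, 5, 7, 15, 16, 12, 6, 11, 8, 13, 3, 14, 10]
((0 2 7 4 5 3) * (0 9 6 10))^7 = (0 6 3 4 2 10 9 5 7)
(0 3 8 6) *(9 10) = [3, 1, 2, 8, 4, 5, 0, 7, 6, 10, 9] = (0 3 8 6)(9 10)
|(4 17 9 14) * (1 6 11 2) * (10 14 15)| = 12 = |(1 6 11 2)(4 17 9 15 10 14)|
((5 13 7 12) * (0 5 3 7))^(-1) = (0 13 5)(3 12 7)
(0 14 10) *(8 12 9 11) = (0 14 10)(8 12 9 11) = [14, 1, 2, 3, 4, 5, 6, 7, 12, 11, 0, 8, 9, 13, 10]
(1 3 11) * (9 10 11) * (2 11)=[0, 3, 11, 9, 4, 5, 6, 7, 8, 10, 2, 1]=(1 3 9 10 2 11)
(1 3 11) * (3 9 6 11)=(1 9 6 11)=[0, 9, 2, 3, 4, 5, 11, 7, 8, 6, 10, 1]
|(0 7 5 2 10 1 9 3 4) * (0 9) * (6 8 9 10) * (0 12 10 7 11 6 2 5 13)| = |(0 11 6 8 9 3 4 7 13)(1 12 10)| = 9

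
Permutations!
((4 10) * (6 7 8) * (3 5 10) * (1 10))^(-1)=(1 5 3 4 10)(6 8 7)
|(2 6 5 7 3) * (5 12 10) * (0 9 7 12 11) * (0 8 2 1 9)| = 12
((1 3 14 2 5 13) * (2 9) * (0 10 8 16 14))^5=(0 9 3 14 1 16 13 8 5 10 2)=((0 10 8 16 14 9 2 5 13 1 3))^5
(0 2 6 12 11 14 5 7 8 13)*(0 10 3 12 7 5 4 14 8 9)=[2, 1, 6, 12, 14, 5, 7, 9, 13, 0, 3, 8, 11, 10, 4]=(0 2 6 7 9)(3 12 11 8 13 10)(4 14)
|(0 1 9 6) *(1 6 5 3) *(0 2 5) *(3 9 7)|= 15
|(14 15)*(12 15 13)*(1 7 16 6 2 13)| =9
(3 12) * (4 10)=(3 12)(4 10)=[0, 1, 2, 12, 10, 5, 6, 7, 8, 9, 4, 11, 3]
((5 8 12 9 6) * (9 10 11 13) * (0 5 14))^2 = ((0 5 8 12 10 11 13 9 6 14))^2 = (0 8 10 13 6)(5 12 11 9 14)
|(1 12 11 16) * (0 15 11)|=|(0 15 11 16 1 12)|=6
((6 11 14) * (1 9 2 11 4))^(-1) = (1 4 6 14 11 2 9)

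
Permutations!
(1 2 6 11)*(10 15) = [0, 2, 6, 3, 4, 5, 11, 7, 8, 9, 15, 1, 12, 13, 14, 10] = (1 2 6 11)(10 15)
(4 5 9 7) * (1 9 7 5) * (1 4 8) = [0, 9, 2, 3, 4, 7, 6, 8, 1, 5] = (1 9 5 7 8)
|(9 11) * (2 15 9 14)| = 5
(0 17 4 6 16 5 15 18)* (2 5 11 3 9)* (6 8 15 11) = (0 17 4 8 15 18)(2 5 11 3 9)(6 16) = [17, 1, 5, 9, 8, 11, 16, 7, 15, 2, 10, 3, 12, 13, 14, 18, 6, 4, 0]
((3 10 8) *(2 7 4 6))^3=((2 7 4 6)(3 10 8))^3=(10)(2 6 4 7)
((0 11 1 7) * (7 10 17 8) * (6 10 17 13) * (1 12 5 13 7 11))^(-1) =(0 7 10 6 13 5 12 11 8 17 1)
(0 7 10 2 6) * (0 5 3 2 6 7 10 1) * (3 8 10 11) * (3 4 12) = (0 11 4 12 3 2 7 1)(5 8 10 6) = [11, 0, 7, 2, 12, 8, 5, 1, 10, 9, 6, 4, 3]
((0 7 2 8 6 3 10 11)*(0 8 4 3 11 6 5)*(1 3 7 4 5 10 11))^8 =((0 4 7 2 5)(1 3 11 8 10 6))^8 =(0 2 4 5 7)(1 11 10)(3 8 6)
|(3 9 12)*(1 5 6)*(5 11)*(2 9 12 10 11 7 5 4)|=20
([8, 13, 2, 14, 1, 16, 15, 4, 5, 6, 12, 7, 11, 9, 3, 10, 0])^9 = [8, 4, 2, 14, 7, 16, 9, 11, 5, 13, 15, 12, 10, 1, 3, 6, 0]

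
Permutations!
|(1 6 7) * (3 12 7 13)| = 6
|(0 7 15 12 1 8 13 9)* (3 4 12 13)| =5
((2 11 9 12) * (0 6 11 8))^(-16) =((0 6 11 9 12 2 8))^(-16) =(0 2 9 6 8 12 11)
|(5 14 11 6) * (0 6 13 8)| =7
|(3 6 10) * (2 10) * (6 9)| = 5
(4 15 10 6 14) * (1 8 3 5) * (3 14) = (1 8 14 4 15 10 6 3 5) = [0, 8, 2, 5, 15, 1, 3, 7, 14, 9, 6, 11, 12, 13, 4, 10]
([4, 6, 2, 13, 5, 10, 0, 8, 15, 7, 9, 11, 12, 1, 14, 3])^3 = (0 10 8 13)(1 4 9 15)(3 6 5 7)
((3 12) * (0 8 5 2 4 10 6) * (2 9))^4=(12)(0 2)(4 8)(5 10)(6 9)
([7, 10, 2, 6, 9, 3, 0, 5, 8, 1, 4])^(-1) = (0 6 3 5 7)(1 9 4 10)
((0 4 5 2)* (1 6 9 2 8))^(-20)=(0 1)(2 8)(4 6)(5 9)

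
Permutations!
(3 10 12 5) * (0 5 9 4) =(0 5 3 10 12 9 4) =[5, 1, 2, 10, 0, 3, 6, 7, 8, 4, 12, 11, 9]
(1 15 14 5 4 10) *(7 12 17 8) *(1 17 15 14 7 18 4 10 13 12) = (1 14 5 10 17 8 18 4 13 12 15 7) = [0, 14, 2, 3, 13, 10, 6, 1, 18, 9, 17, 11, 15, 12, 5, 7, 16, 8, 4]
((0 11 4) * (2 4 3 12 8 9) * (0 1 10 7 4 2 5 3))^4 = (3 5 9 8 12) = ((0 11)(1 10 7 4)(3 12 8 9 5))^4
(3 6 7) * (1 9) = (1 9)(3 6 7) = [0, 9, 2, 6, 4, 5, 7, 3, 8, 1]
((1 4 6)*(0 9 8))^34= ((0 9 8)(1 4 6))^34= (0 9 8)(1 4 6)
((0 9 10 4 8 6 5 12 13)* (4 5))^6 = ((0 9 10 5 12 13)(4 8 6))^6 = (13)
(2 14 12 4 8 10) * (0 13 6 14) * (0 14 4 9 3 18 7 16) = (0 13 6 4 8 10 2 14 12 9 3 18 7 16) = [13, 1, 14, 18, 8, 5, 4, 16, 10, 3, 2, 11, 9, 6, 12, 15, 0, 17, 7]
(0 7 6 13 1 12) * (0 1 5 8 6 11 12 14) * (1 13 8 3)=[7, 14, 2, 1, 4, 3, 8, 11, 6, 9, 10, 12, 13, 5, 0]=(0 7 11 12 13 5 3 1 14)(6 8)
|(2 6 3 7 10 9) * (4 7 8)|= |(2 6 3 8 4 7 10 9)|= 8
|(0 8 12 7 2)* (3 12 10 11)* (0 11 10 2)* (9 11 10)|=9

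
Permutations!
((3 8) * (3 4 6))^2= ((3 8 4 6))^2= (3 4)(6 8)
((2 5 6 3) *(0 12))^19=(0 12)(2 3 6 5)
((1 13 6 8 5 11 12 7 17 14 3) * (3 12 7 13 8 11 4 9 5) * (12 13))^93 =(6 17)(7 13)(11 14)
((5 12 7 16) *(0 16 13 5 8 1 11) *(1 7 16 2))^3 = (0 11 1 2)(5 8)(7 12)(13 16)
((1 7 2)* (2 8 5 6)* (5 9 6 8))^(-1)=(1 2 6 9 8 5 7)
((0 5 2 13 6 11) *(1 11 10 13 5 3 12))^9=((0 3 12 1 11)(2 5)(6 10 13))^9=(13)(0 11 1 12 3)(2 5)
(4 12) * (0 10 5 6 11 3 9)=[10, 1, 2, 9, 12, 6, 11, 7, 8, 0, 5, 3, 4]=(0 10 5 6 11 3 9)(4 12)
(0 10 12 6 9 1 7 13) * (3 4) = (0 10 12 6 9 1 7 13)(3 4) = [10, 7, 2, 4, 3, 5, 9, 13, 8, 1, 12, 11, 6, 0]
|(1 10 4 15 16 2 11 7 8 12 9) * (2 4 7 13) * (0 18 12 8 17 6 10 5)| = 12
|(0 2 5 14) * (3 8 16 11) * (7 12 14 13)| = |(0 2 5 13 7 12 14)(3 8 16 11)| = 28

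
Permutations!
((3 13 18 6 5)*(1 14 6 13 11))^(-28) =(18)(1 6 3)(5 11 14)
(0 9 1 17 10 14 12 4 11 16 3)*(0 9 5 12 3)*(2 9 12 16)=(0 5 16)(1 17 10 14 3 12 4 11 2 9)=[5, 17, 9, 12, 11, 16, 6, 7, 8, 1, 14, 2, 4, 13, 3, 15, 0, 10]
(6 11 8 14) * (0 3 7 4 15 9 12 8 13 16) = (0 3 7 4 15 9 12 8 14 6 11 13 16) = [3, 1, 2, 7, 15, 5, 11, 4, 14, 12, 10, 13, 8, 16, 6, 9, 0]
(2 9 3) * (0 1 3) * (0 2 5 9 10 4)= (0 1 3 5 9 2 10 4)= [1, 3, 10, 5, 0, 9, 6, 7, 8, 2, 4]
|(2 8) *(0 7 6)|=|(0 7 6)(2 8)|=6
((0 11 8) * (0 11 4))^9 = ((0 4)(8 11))^9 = (0 4)(8 11)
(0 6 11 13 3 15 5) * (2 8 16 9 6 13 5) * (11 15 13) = (0 11 5)(2 8 16 9 6 15)(3 13) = [11, 1, 8, 13, 4, 0, 15, 7, 16, 6, 10, 5, 12, 3, 14, 2, 9]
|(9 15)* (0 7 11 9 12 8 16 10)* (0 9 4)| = |(0 7 11 4)(8 16 10 9 15 12)| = 12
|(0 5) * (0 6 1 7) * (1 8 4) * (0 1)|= 10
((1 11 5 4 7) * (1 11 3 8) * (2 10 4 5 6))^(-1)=((1 3 8)(2 10 4 7 11 6))^(-1)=(1 8 3)(2 6 11 7 4 10)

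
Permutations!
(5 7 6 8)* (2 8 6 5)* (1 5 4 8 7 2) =[0, 5, 7, 3, 8, 2, 6, 4, 1] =(1 5 2 7 4 8)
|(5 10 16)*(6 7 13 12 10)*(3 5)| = 8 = |(3 5 6 7 13 12 10 16)|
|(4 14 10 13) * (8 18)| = |(4 14 10 13)(8 18)| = 4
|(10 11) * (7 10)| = |(7 10 11)| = 3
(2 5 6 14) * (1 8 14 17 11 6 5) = (1 8 14 2)(6 17 11) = [0, 8, 1, 3, 4, 5, 17, 7, 14, 9, 10, 6, 12, 13, 2, 15, 16, 11]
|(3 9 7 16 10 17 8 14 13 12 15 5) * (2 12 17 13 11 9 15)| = |(2 12)(3 15 5)(7 16 10 13 17 8 14 11 9)| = 18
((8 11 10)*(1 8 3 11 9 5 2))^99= ((1 8 9 5 2)(3 11 10))^99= (11)(1 2 5 9 8)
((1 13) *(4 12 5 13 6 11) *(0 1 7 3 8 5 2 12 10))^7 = (0 1 6 11 4 10)(2 12)(3 5 7 8 13)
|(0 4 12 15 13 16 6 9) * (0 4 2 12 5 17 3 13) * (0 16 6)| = 35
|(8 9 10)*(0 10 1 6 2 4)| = 8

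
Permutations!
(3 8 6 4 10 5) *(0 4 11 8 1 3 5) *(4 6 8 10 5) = (0 6 11 10)(1 3)(4 5) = [6, 3, 2, 1, 5, 4, 11, 7, 8, 9, 0, 10]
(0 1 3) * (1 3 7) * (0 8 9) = [3, 7, 2, 8, 4, 5, 6, 1, 9, 0] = (0 3 8 9)(1 7)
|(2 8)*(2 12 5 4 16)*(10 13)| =|(2 8 12 5 4 16)(10 13)| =6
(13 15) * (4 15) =(4 15 13) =[0, 1, 2, 3, 15, 5, 6, 7, 8, 9, 10, 11, 12, 4, 14, 13]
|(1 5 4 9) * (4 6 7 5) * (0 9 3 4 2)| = |(0 9 1 2)(3 4)(5 6 7)| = 12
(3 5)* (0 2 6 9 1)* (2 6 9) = [6, 0, 9, 5, 4, 3, 2, 7, 8, 1] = (0 6 2 9 1)(3 5)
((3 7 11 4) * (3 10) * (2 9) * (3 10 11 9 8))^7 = (2 3 9 8 7)(4 11)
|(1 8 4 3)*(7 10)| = |(1 8 4 3)(7 10)| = 4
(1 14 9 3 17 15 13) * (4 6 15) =(1 14 9 3 17 4 6 15 13) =[0, 14, 2, 17, 6, 5, 15, 7, 8, 3, 10, 11, 12, 1, 9, 13, 16, 4]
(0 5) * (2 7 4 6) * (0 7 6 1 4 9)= (0 5 7 9)(1 4)(2 6)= [5, 4, 6, 3, 1, 7, 2, 9, 8, 0]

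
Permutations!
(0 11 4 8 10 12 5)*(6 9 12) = (0 11 4 8 10 6 9 12 5) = [11, 1, 2, 3, 8, 0, 9, 7, 10, 12, 6, 4, 5]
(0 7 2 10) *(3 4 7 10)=(0 10)(2 3 4 7)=[10, 1, 3, 4, 7, 5, 6, 2, 8, 9, 0]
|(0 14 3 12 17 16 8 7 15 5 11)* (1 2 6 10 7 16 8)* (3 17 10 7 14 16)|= 18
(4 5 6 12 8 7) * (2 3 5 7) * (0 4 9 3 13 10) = (0 4 7 9 3 5 6 12 8 2 13 10) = [4, 1, 13, 5, 7, 6, 12, 9, 2, 3, 0, 11, 8, 10]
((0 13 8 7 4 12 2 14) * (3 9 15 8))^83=(0 7 13 4 3 12 9 2 15 14 8)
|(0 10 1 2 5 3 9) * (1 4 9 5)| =4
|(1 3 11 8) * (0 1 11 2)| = |(0 1 3 2)(8 11)| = 4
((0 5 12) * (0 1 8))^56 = (0 5 12 1 8)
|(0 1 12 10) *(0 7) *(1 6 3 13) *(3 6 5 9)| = 9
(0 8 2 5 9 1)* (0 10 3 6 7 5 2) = (0 8)(1 10 3 6 7 5 9) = [8, 10, 2, 6, 4, 9, 7, 5, 0, 1, 3]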